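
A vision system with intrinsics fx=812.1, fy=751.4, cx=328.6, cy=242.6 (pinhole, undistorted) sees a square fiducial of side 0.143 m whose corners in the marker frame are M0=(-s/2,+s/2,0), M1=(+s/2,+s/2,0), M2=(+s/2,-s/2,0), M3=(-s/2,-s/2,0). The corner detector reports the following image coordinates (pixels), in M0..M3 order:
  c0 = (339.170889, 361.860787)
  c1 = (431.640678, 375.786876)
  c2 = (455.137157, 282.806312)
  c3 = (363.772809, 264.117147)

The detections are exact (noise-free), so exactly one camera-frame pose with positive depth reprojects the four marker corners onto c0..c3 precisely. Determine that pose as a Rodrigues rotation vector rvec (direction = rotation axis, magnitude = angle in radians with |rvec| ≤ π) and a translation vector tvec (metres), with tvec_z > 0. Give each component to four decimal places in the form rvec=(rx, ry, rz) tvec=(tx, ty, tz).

Intrinsics K: fx=812.1, fy=751.4, cx=328.6, cy=242.6
Marker side s = 0.143 m; corners in marker frame (Z=0):
  M0 = (-0.0715, +0.0715, 0)
  M1 = (+0.0715, +0.0715, 0)
  M2 = (+0.0715, -0.0715, 0)
  M3 = (-0.0715, -0.0715, 0)
Detected image corners:
  c0 = (339.170889, 361.860787) px
  c1 = (431.640678, 375.786876) px
  c2 = (455.137157, 282.806312) px
  c3 = (363.772809, 264.117147) px
Planar DLT: solve 8×8 A·h = b for H (H[2,2]=1):
  H  [+781.11985 -165.30886 +398.56822]
  H  [+225.81737 +668.69258 +321.36949]
  H  [+0.34809 +0.00697 +1.00000]
B = K⁻¹H; ‖b₁‖=0.911379, ‖b₂‖=0.911379; λ = 2/(‖b₁‖+‖b₂‖) = 1.097238, sign → tz>0 ⇒ λ=+1.097238
r₁ = λ·B[:,0] = (+0.90084,+0.20644,+0.38194); r₂ = λ·B[:,1] = (-0.22645,+0.97399,+0.00765)
r₃ = r₁×r₂ = (-0.37042,-0.09338,+0.92416); SVD([r₁ r₂ r₃]) → R = UVᵀ:
  R  [+0.90084 -0.22645 -0.37042]
  R  [+0.20644 +0.97399 -0.09338]
  R  [+0.38194 +0.00765 +0.92416]
t = (+0.09453, +0.11502, +1.09724) m
tr R = 2.798988; θ = arccos((tr R − 1)/2) = 0.452187 rad = 25.908°
axis k = ((R−Rᵀ)₃₂, (R−Rᵀ)₁₃, (R−Rᵀ)₂₁) / (2 sinθ) = (+0.115614, -0.860956, +0.495367)
rvec = θ·k = (+0.052279, -0.389313, +0.223998)

rvec=(0.0523, -0.3893, 0.2240) tvec=(0.0945, 0.1150, 1.0972)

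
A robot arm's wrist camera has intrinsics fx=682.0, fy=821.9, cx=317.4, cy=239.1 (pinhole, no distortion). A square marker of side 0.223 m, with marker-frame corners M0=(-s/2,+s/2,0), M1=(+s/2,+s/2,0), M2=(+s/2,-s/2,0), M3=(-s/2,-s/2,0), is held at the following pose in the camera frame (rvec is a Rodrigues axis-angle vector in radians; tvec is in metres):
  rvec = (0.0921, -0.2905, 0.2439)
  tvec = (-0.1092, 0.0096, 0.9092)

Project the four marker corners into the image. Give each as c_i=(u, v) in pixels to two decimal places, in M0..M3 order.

Intrinsics K: fx=682.0, fy=821.9, cx=317.4, cy=239.1
Marker side s = 0.223 m; corners in marker frame (Z=0):
  M0 = (-0.1115, +0.1115, 0)
  M1 = (+0.1115, +0.1115, 0)
  M2 = (+0.1115, -0.1115, 0)
  M3 = (-0.1115, -0.1115, 0)
rvec = (0.0921, -0.2905, 0.2439), |rvec| = θ = 0.39033 rad = 22.364°
Rodrigues: sinθ=0.38050, 1−cosθ=0.07522; R = I + sinθ·[k]× + (1−cosθ)·[k]×²:
    [+0.92897 -0.25096 -0.27209]
    [+0.22455 +0.96644 -0.12476]
    [+0.29427 +0.05480 +0.95415]
t = (-0.1092, 0.0096, 0.9092) m
M0: Pc = R·M0+t = (-0.24076, +0.09232, +0.88250); u = 682.0·(-0.24076)/0.88250 + 317.4 = 131.3375, v = 821.9·(+0.09232)/0.88250 + 239.1 = 325.0823
M1: Pc = R·M1+t = (-0.03360, +0.14240, +0.94812); u = 682.0·(-0.03360)/0.94812 + 317.4 = 293.2294, v = 821.9·(+0.14240)/0.94812 + 239.1 = 362.5386
M2: Pc = R·M2+t = (+0.02236, -0.07312, +0.93590); u = 682.0·(+0.02236)/0.93590 + 317.4 = 333.6957, v = 821.9·(-0.07312)/0.93590 + 239.1 = 174.8851
M3: Pc = R·M3+t = (-0.18480, -0.12320, +0.87028); u = 682.0·(-0.18480)/0.87028 + 317.4 = 172.5819, v = 821.9·(-0.12320)/0.87028 + 239.1 = 122.7531

c0=(131.34, 325.08) c1=(293.23, 362.54) c2=(333.70, 174.89) c3=(172.58, 122.75)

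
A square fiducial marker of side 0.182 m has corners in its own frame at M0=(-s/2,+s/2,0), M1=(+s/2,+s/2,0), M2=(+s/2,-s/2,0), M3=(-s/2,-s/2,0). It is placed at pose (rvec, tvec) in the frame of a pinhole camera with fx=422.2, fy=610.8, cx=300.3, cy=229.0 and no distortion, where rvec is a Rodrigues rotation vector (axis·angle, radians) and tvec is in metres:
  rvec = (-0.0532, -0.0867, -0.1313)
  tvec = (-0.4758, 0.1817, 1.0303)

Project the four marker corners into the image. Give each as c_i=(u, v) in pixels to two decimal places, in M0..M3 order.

Intrinsics K: fx=422.2, fy=610.8, cx=300.3, cy=229.0
Marker side s = 0.182 m; corners in marker frame (Z=0):
  M0 = (-0.0910, +0.0910, 0)
  M1 = (+0.0910, +0.0910, 0)
  M2 = (+0.0910, -0.0910, 0)
  M3 = (-0.0910, -0.0910, 0)
rvec = (-0.0532, -0.0867, -0.1313), |rvec| = θ = 0.16609 rad = 9.516°
Rodrigues: sinθ=0.16533, 1−cosθ=0.01376; R = I + sinθ·[k]× + (1−cosθ)·[k]×²:
    [+0.98765 +0.13300 -0.08282]
    [-0.12840 +0.98999 +0.05863]
    [+0.08979 -0.04728 +0.99484]
t = (-0.4758, 0.1817, 1.0303) m
M0: Pc = R·M0+t = (-0.55357, +0.28347, +1.01783); u = 422.2·(-0.55357)/1.01783 + 300.3 = 70.6749, v = 610.8·(+0.28347)/1.01783 + 229.0 = 399.1127
M1: Pc = R·M1+t = (-0.37382, +0.26010, +1.03417); u = 422.2·(-0.37382)/1.03417 + 300.3 = 147.6873, v = 610.8·(+0.26010)/1.03417 + 229.0 = 382.6230
M2: Pc = R·M2+t = (-0.39803, +0.07993, +1.04277); u = 422.2·(-0.39803)/1.04277 + 300.3 = 139.1461, v = 610.8·(+0.07993)/1.04277 + 229.0 = 275.8169
M3: Pc = R·M3+t = (-0.57778, +0.10330, +1.02643); u = 422.2·(-0.57778)/1.02643 + 300.3 = 62.6434, v = 610.8·(+0.10330)/1.02643 + 229.0 = 290.4680

c0=(70.67, 399.11) c1=(147.69, 382.62) c2=(139.15, 275.82) c3=(62.64, 290.47)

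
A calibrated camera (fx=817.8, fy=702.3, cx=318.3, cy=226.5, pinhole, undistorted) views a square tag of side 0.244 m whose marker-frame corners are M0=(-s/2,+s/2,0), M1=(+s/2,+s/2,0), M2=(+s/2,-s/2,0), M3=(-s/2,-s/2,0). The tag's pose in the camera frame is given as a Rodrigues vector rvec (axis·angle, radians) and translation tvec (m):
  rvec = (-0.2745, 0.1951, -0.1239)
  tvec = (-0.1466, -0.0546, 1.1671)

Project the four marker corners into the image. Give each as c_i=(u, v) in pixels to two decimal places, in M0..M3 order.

c0=(138.45, 275.15) c1=(306.34, 254.24) c2=(291.01, 113.93) c3=(133.05, 138.55)

Intrinsics K: fx=817.8, fy=702.3, cx=318.3, cy=226.5
Marker side s = 0.244 m; corners in marker frame (Z=0):
  M0 = (-0.1220, +0.1220, 0)
  M1 = (+0.1220, +0.1220, 0)
  M2 = (+0.1220, -0.1220, 0)
  M3 = (-0.1220, -0.1220, 0)
rvec = (-0.2745, 0.1951, -0.1239), |rvec| = θ = 0.35884 rad = 20.560°
Rodrigues: sinθ=0.35119, 1−cosθ=0.06369; R = I + sinθ·[k]× + (1−cosθ)·[k]×²:
    [+0.97358 +0.09477 +0.20776]
    [-0.14775 +0.95513 +0.25669]
    [-0.17412 -0.28060 +0.94390]
t = (-0.1466, -0.0546, 1.1671) m
M0: Pc = R·M0+t = (-0.25381, +0.07995, +1.15411); u = 817.8·(-0.25381)/1.15411 + 318.3 = 138.4470, v = 702.3·(+0.07995)/1.15411 + 226.5 = 275.1524
M1: Pc = R·M1+t = (-0.01626, +0.04390, +1.11162); u = 817.8·(-0.01626)/1.11162 + 318.3 = 306.3364, v = 702.3·(+0.04390)/1.11162 + 226.5 = 254.2356
M2: Pc = R·M2+t = (-0.03939, -0.18915, +1.18009); u = 817.8·(-0.03939)/1.18009 + 318.3 = 291.0063, v = 702.3·(-0.18915)/1.18009 + 226.5 = 113.9314
M3: Pc = R·M3+t = (-0.27694, -0.15310, +1.22258); u = 817.8·(-0.27694)/1.22258 + 318.3 = 133.0519, v = 702.3·(-0.15310)/1.22258 + 226.5 = 138.5523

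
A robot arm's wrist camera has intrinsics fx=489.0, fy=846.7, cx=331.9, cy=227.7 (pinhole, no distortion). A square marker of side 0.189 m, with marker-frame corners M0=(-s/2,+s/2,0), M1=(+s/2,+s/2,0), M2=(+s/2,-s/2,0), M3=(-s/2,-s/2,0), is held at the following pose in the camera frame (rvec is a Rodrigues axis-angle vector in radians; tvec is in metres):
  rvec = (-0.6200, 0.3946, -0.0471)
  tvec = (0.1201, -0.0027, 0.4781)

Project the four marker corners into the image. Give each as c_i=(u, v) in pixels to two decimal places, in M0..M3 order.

Intrinsics K: fx=489.0, fy=846.7, cx=331.9, cy=227.7
Marker side s = 0.189 m; corners in marker frame (Z=0):
  M0 = (-0.0945, +0.0945, 0)
  M1 = (+0.0945, +0.0945, 0)
  M2 = (+0.0945, -0.0945, 0)
  M3 = (-0.0945, -0.0945, 0)
rvec = (-0.6200, 0.3946, -0.0471), |rvec| = θ = 0.73643 rad = 42.194°
Rodrigues: sinθ=0.67165, 1−cosθ=0.25913; R = I + sinθ·[k]× + (1−cosθ)·[k]×²:
    [+0.92454 -0.07394 +0.37384]
    [-0.15985 +0.81527 +0.55658]
    [-0.34593 -0.57434 +0.74193]
t = (0.1201, -0.0027, 0.4781) m
M0: Pc = R·M0+t = (+0.02574, +0.08945, +0.45652); u = 489.0·(+0.02574)/0.45652 + 331.9 = 359.4754, v = 846.7·(+0.08945)/0.45652 + 227.7 = 393.6015
M1: Pc = R·M1+t = (+0.20048, +0.05924, +0.39113); u = 489.0·(+0.20048)/0.39113 + 331.9 = 582.5445, v = 846.7·(+0.05924)/0.39113 + 227.7 = 355.9321
M2: Pc = R·M2+t = (+0.21446, -0.09485, +0.49968); u = 489.0·(+0.21446)/0.49968 + 331.9 = 541.7709, v = 846.7·(-0.09485)/0.49968 + 227.7 = 66.9808
M3: Pc = R·M3+t = (+0.03972, -0.06464, +0.56507); u = 489.0·(+0.03972)/0.56507 + 331.9 = 366.2716, v = 846.7·(-0.06464)/0.56507 + 227.7 = 130.8474

c0=(359.48, 393.60) c1=(582.54, 355.93) c2=(541.77, 66.98) c3=(366.27, 130.85)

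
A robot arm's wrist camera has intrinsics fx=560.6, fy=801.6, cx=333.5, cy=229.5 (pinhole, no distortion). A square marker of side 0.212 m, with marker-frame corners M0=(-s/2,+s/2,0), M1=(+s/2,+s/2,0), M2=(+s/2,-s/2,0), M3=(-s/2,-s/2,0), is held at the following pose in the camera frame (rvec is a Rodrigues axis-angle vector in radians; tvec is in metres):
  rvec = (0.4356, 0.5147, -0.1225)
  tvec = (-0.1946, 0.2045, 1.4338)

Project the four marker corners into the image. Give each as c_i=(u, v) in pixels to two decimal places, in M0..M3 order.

c0=(236.93, 387.39) c1=(302.14, 398.55) c2=(280.72, 294.26) c3=(213.53, 290.14)

Intrinsics K: fx=560.6, fy=801.6, cx=333.5, cy=229.5
Marker side s = 0.212 m; corners in marker frame (Z=0):
  M0 = (-0.1060, +0.1060, 0)
  M1 = (+0.1060, +0.1060, 0)
  M2 = (+0.1060, -0.1060, 0)
  M3 = (-0.1060, -0.1060, 0)
rvec = (0.4356, 0.5147, -0.1225), |rvec| = θ = 0.68532 rad = 39.266°
Rodrigues: sinθ=0.63292, 1−cosθ=0.22579; R = I + sinθ·[k]× + (1−cosθ)·[k]×²:
    [+0.86543 +0.22092 +0.44969]
    [-0.00535 +0.90157 -0.43260]
    [-0.50100 +0.37198 +0.78143]
t = (-0.1946, 0.2045, 1.4338) m
M0: Pc = R·M0+t = (-0.26292, +0.30063, +1.52634); u = 560.6·(-0.26292)/1.52634 + 333.5 = 236.9340, v = 801.6·(+0.30063)/1.52634 + 229.5 = 387.3864
M1: Pc = R·M1+t = (-0.07945, +0.29950, +1.42012); u = 560.6·(-0.07945)/1.42012 + 333.5 = 302.1379, v = 801.6·(+0.29950)/1.42012 + 229.5 = 398.5545
M2: Pc = R·M2+t = (-0.12628, +0.10837, +1.34126); u = 560.6·(-0.12628)/1.34126 + 333.5 = 280.7190, v = 801.6·(+0.10837)/1.34126 + 229.5 = 294.2648
M3: Pc = R·M3+t = (-0.30975, +0.10950, +1.44748); u = 560.6·(-0.30975)/1.44748 + 333.5 = 213.5343, v = 801.6·(+0.10950)/1.44748 + 229.5 = 290.1408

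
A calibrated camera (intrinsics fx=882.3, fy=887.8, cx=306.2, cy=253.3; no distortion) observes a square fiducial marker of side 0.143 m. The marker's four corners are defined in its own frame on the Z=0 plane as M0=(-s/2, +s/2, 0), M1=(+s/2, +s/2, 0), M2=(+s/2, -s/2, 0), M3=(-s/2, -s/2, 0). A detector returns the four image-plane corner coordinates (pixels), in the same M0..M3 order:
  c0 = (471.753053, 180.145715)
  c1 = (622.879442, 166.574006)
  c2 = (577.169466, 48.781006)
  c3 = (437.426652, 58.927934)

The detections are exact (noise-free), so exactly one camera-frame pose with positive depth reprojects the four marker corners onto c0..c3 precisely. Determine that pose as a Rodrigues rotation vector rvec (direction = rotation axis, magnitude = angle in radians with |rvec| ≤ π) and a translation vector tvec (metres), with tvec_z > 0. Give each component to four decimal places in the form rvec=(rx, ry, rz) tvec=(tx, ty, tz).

Intrinsics K: fx=882.3, fy=887.8, cx=306.2, cy=253.3
Marker side s = 0.143 m; corners in marker frame (Z=0):
  M0 = (-0.0715, +0.0715, 0)
  M1 = (+0.0715, +0.0715, 0)
  M2 = (+0.0715, -0.0715, 0)
  M3 = (-0.0715, -0.0715, 0)
Detected image corners:
  c0 = (471.753053, 180.145715) px
  c1 = (622.879442, 166.574006) px
  c2 = (577.169466, 48.781006) px
  c3 = (437.426652, 58.927934) px
Planar DLT: solve 8×8 A·h = b for H (H[2,2]=1):
  H  [+1090.34121 -29.00900 +527.20745]
  H  [-66.27477 +768.95064 +111.04120]
  H  [+0.14220 -0.58649 +1.00000]
B = K⁻¹H; ‖b₁‖=1.200477, ‖b₂‖=1.200477; λ = 2/(‖b₁‖+‖b₂‖) = 0.833002, sign → tz>0 ⇒ λ=+0.833002
r₁ = λ·B[:,0] = (+0.98831,-0.09598,+0.11846); r₂ = λ·B[:,1] = (+0.14216,+0.86088,-0.48855)
r₃ = r₁×r₂ = (-0.05508,+0.49968,+0.86446); SVD([r₁ r₂ r₃]) → R = UVᵀ:
  R  [+0.98831 +0.14216 -0.05508]
  R  [-0.09598 +0.86088 +0.49968]
  R  [+0.11846 -0.48855 +0.86446]
t = (+0.20866, -0.13348, +0.83300) m
tr R = 2.713645; θ = arccos((tr R − 1)/2) = 0.541721 rad = 31.038°
axis k = ((R−Rᵀ)₃₂, (R−Rᵀ)₁₃, (R−Rᵀ)₂₁) / (2 sinθ) = (-0.958306, -0.168287, -0.230932)
rvec = θ·k = (-0.519134, -0.091164, -0.125101)

rvec=(-0.5191, -0.0912, -0.1251) tvec=(0.2087, -0.1335, 0.8330)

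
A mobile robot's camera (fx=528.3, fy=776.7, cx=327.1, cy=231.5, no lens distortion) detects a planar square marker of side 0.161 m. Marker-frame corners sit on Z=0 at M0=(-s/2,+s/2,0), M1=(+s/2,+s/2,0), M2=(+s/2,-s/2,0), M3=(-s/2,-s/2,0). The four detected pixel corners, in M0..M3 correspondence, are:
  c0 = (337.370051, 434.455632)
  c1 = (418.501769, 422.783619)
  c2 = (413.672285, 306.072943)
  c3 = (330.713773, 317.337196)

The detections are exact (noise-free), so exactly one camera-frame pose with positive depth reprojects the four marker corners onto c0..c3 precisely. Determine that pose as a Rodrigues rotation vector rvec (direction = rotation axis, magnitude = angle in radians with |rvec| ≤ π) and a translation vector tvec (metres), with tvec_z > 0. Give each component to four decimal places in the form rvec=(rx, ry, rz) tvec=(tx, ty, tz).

rvec=(0.1386, -0.0421, -0.0854) tvec=(0.0937, 0.1845, 1.0287)

Intrinsics K: fx=528.3, fy=776.7, cx=327.1, cy=231.5
Marker side s = 0.161 m; corners in marker frame (Z=0):
  M0 = (-0.0805, +0.0805, 0)
  M1 = (+0.0805, +0.0805, 0)
  M2 = (+0.0805, -0.0805, 0)
  M3 = (-0.0805, -0.0805, 0)
Detected image corners:
  c0 = (337.370051, 434.455632) px
  c1 = (418.501769, 422.783619) px
  c2 = (413.672285, 306.072943) px
  c3 = (330.713773, 317.337196) px
Planar DLT: solve 8×8 A·h = b for H (H[2,2]=1):
  H  [+522.65764 +86.60562 +375.21141]
  H  [-58.29331 +776.45939 +370.78547]
  H  [+0.03499 +0.13585 +1.00000]
B = K⁻¹H; ‖b₁‖=0.972055, ‖b₂‖=0.972055; λ = 2/(‖b₁‖+‖b₂‖) = 1.028748, sign → tz>0 ⇒ λ=+1.028748
r₁ = λ·B[:,0] = (+0.99548,-0.08794,+0.03599); r₂ = λ·B[:,1] = (+0.08212,+0.98678,+0.13975)
r₃ = r₁×r₂ = (-0.04781,-0.13616,+0.98953); SVD([r₁ r₂ r₃]) → R = UVᵀ:
  R  [+0.99548 +0.08212 -0.04781]
  R  [-0.08794 +0.98678 -0.13616]
  R  [+0.03599 +0.13975 +0.98953]
t = (+0.09369, +0.18449, +1.02875) m
tr R = 2.971783; θ = arccos((tr R − 1)/2) = 0.168177 rad = 9.636°
axis k = ((R−Rᵀ)₃₂, (R−Rᵀ)₁₃, (R−Rᵀ)₂₁) / (2 sinθ) = (+0.824197, -0.250323, -0.507974)
rvec = θ·k = (+0.138611, -0.042099, -0.085430)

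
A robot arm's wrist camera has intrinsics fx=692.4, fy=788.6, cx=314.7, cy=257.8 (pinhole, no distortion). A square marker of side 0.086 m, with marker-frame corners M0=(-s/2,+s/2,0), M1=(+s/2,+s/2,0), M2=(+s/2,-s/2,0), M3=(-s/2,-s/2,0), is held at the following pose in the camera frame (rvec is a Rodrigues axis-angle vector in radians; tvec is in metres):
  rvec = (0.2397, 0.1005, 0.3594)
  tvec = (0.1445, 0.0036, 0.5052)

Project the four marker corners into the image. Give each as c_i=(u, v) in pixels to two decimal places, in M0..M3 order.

c0=(434.94, 299.17) c1=(544.04, 347.04) c2=(594.69, 225.76) c3=(480.39, 176.98)

Intrinsics K: fx=692.4, fy=788.6, cx=314.7, cy=257.8
Marker side s = 0.086 m; corners in marker frame (Z=0):
  M0 = (-0.0430, +0.0430, 0)
  M1 = (+0.0430, +0.0430, 0)
  M2 = (+0.0430, -0.0430, 0)
  M3 = (-0.0430, -0.0430, 0)
rvec = (0.2397, 0.1005, 0.3594), |rvec| = θ = 0.44354 rad = 25.413°
Rodrigues: sinθ=0.42914, 1−cosθ=0.09676; R = I + sinθ·[k]× + (1−cosθ)·[k]×²:
    [+0.93150 -0.33588 +0.13961]
    [+0.35958 +0.90821 -0.21415]
    [-0.05486 +0.24968 +0.96677]
t = (0.1445, 0.0036, 0.5052) m
M0: Pc = R·M0+t = (+0.09000, +0.02719, +0.51830); u = 692.4·(+0.09000)/0.51830 + 314.7 = 434.9360, v = 788.6·(+0.02719)/0.51830 + 257.8 = 299.1718
M1: Pc = R·M1+t = (+0.17011, +0.05811, +0.51358); u = 692.4·(+0.17011)/0.51358 + 314.7 = 544.0428, v = 788.6·(+0.05811)/0.51358 + 257.8 = 347.0356
M2: Pc = R·M2+t = (+0.19900, -0.01999, +0.49210); u = 692.4·(+0.19900)/0.49210 + 314.7 = 594.6931, v = 788.6·(-0.01999)/0.49210 + 257.8 = 225.7644
M3: Pc = R·M3+t = (+0.11889, -0.05091, +0.49682); u = 692.4·(+0.11889)/0.49682 + 314.7 = 480.3896, v = 788.6·(-0.05091)/0.49682 + 257.8 = 176.9835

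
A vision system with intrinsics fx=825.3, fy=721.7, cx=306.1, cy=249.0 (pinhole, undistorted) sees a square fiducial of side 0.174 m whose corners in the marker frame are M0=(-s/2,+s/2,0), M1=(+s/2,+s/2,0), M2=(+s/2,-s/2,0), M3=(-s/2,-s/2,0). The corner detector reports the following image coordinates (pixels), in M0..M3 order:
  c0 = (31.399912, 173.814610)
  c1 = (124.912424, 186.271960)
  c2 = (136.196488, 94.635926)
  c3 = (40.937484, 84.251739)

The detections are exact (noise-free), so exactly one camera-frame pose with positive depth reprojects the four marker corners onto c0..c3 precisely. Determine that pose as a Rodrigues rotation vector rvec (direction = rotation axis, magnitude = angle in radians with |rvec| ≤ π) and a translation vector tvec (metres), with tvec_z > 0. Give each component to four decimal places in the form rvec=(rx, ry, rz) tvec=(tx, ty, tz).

Intrinsics K: fx=825.3, fy=721.7, cx=306.1, cy=249.0
Marker side s = 0.174 m; corners in marker frame (Z=0):
  M0 = (-0.0870, +0.0870, 0)
  M1 = (+0.0870, +0.0870, 0)
  M2 = (+0.0870, -0.0870, 0)
  M3 = (-0.0870, -0.0870, 0)
Detected image corners:
  c0 = (31.399912, 173.814610) px
  c1 = (124.912424, 186.271960) px
  c2 = (136.196488, 94.635926) px
  c3 = (40.937484, 84.251739) px
Planar DLT: solve 8×8 A·h = b for H (H[2,2]=1):
  H  [+530.49263 -52.21912 +82.73373]
  H  [+46.42491 +532.81729 +135.02953]
  H  [-0.14293 +0.09058 +1.00000]
B = K⁻¹H; ‖b₁‖=0.719360, ‖b₂‖=0.719360; λ = 2/(‖b₁‖+‖b₂‖) = 1.390125, sign → tz>0 ⇒ λ=+1.390125
r₁ = λ·B[:,0] = (+0.96725,+0.15797,-0.19869); r₂ = λ·B[:,1] = (-0.13466,+0.98286,+0.12592)
r₃ = r₁×r₂ = (+0.21517,-0.09504,+0.97194); SVD([r₁ r₂ r₃]) → R = UVᵀ:
  R  [+0.96725 -0.13466 +0.21517]
  R  [+0.15797 +0.98286 -0.09504]
  R  [-0.19869 +0.12592 +0.97194]
t = (-0.37624, -0.21953, +1.39012) m
tr R = 2.922047; θ = arccos((tr R − 1)/2) = 0.280115 rad = 16.049°
axis k = ((R−Rᵀ)₃₂, (R−Rᵀ)₁₃, (R−Rᵀ)₂₁) / (2 sinθ) = (+0.399599, +0.748484, +0.529237)
rvec = θ·k = (+0.111934, +0.209662, +0.148247)

rvec=(0.1119, 0.2097, 0.1482) tvec=(-0.3762, -0.2195, 1.3901)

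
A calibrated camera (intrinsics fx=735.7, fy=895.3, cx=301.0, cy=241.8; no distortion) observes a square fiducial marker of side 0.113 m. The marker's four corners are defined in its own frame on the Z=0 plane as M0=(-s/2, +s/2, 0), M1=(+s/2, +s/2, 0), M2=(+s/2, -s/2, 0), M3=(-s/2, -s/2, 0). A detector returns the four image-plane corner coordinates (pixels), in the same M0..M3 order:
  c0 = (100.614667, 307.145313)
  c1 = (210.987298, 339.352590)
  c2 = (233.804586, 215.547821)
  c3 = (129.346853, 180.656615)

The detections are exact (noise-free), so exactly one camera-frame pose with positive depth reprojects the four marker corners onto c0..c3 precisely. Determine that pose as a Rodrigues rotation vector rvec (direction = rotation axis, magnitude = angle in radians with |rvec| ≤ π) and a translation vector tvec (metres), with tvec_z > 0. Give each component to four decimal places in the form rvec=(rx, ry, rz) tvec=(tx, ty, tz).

rvec=(-0.2954, -0.2707, 0.2254) tvec=(-0.1353, 0.0150, 0.7591)

Intrinsics K: fx=735.7, fy=895.3, cx=301.0, cy=241.8
Marker side s = 0.113 m; corners in marker frame (Z=0):
  M0 = (-0.0565, +0.0565, 0)
  M1 = (+0.0565, +0.0565, 0)
  M2 = (+0.0565, -0.0565, 0)
  M3 = (-0.0565, -0.0565, 0)
Detected image corners:
  c0 = (100.614667, 307.145313) px
  c1 = (210.987298, 339.352590) px
  c2 = (233.804586, 215.547821) px
  c3 = (129.346853, 180.656615) px
Planar DLT: solve 8×8 A·h = b for H (H[2,2]=1):
  H  [+1000.74849 -297.66676 +169.90414]
  H  [+375.65361 +999.09344 +259.49349]
  H  [+0.30106 -0.41507 +1.00000]
B = K⁻¹H; ‖b₁‖=1.317371, ‖b₂‖=1.317371; λ = 2/(‖b₁‖+‖b₂‖) = 0.759088, sign → tz>0 ⇒ λ=+0.759088
r₁ = λ·B[:,0] = (+0.93906,+0.25678,+0.22853); r₂ = λ·B[:,1] = (-0.17822,+0.93218,-0.31507)
r₃ = r₁×r₂ = (-0.29394,+0.25514,+0.92114); SVD([r₁ r₂ r₃]) → R = UVᵀ:
  R  [+0.93906 -0.17822 -0.29394]
  R  [+0.25678 +0.93218 +0.25514]
  R  [+0.22853 -0.31507 +0.92114]
t = (-0.13526, +0.01500, +0.75909) m
tr R = 2.792388; θ = arccos((tr R − 1)/2) = 0.459681 rad = 26.338°
axis k = ((R−Rᵀ)₃₂, (R−Rᵀ)₁₃, (R−Rᵀ)₂₁) / (2 sinθ) = (-0.642622, -0.588813, +0.490240)
rvec = θ·k = (-0.295401, -0.270667, +0.225354)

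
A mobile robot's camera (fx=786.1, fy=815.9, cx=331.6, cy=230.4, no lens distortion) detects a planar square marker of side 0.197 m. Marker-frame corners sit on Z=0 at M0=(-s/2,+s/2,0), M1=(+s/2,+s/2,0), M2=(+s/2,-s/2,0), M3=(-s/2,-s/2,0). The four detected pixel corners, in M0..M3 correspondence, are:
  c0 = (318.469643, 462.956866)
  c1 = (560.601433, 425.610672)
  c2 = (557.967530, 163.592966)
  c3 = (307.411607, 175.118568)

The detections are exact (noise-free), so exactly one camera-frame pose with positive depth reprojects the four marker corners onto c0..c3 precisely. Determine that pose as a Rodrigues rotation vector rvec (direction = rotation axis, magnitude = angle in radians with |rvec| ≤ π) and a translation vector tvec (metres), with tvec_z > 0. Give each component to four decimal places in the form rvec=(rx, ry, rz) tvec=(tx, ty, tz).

Intrinsics K: fx=786.1, fy=815.9, cx=331.6, cy=230.4
Marker side s = 0.197 m; corners in marker frame (Z=0):
  M0 = (-0.0985, +0.0985, 0)
  M1 = (+0.0985, +0.0985, 0)
  M2 = (+0.0985, -0.0985, 0)
  M3 = (-0.0985, -0.0985, 0)
Detected image corners:
  c0 = (318.469643, 462.956866) px
  c1 = (560.601433, 425.610672) px
  c2 = (557.967530, 163.592966) px
  c3 = (307.411607, 175.118568) px
Planar DLT: solve 8×8 A·h = b for H (H[2,2]=1):
  H  [+1464.25134 +103.47040 +442.12296]
  H  [+25.56223 +1441.47817 +308.39458]
  H  [+0.49096 +0.15994 +1.00000]
B = K⁻¹H; ‖b₁‖=1.730172, ‖b₂‖=1.730172; λ = 2/(‖b₁‖+‖b₂‖) = 0.577977, sign → tz>0 ⇒ λ=+0.577977
r₁ = λ·B[:,0] = (+0.95689,-0.06202,+0.28376); r₂ = λ·B[:,1] = (+0.03708,+0.99503,+0.09244)
r₃ = r₁×r₂ = (-0.28808,-0.07794,+0.95443); SVD([r₁ r₂ r₃]) → R = UVᵀ:
  R  [+0.95689 +0.03708 -0.28808]
  R  [-0.06202 +0.99503 -0.07794]
  R  [+0.28376 +0.09244 +0.95443]
t = (+0.08126, +0.05525, +0.57798) m
tr R = 2.906343; θ = arccos((tr R − 1)/2) = 0.307242 rad = 17.604°
axis k = ((R−Rᵀ)₃₂, (R−Rᵀ)₁₃, (R−Rᵀ)₂₁) / (2 sinθ) = (+0.281684, -0.945415, -0.163845)
rvec = θ·k = (+0.086545, -0.290471, -0.050340)

rvec=(0.0865, -0.2905, -0.0503) tvec=(0.0813, 0.0553, 0.5780)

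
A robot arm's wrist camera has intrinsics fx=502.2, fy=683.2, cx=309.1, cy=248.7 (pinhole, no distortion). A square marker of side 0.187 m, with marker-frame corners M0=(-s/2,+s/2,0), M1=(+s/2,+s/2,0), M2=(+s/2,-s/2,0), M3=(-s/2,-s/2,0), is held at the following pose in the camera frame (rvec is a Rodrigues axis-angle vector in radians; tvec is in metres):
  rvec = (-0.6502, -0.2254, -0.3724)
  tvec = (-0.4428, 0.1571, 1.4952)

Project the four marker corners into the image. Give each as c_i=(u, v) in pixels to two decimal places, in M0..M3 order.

c0=(135.12, 369.71) c1=(200.12, 341.78) c2=(183.04, 276.30) c3=(121.74, 299.79)

Intrinsics K: fx=502.2, fy=683.2, cx=309.1, cy=248.7
Marker side s = 0.187 m; corners in marker frame (Z=0):
  M0 = (-0.0935, +0.0935, 0)
  M1 = (+0.0935, +0.0935, 0)
  M2 = (+0.0935, -0.0935, 0)
  M3 = (-0.0935, -0.0935, 0)
rvec = (-0.6502, -0.2254, -0.3724), |rvec| = θ = 0.78246 rad = 44.832°
Rodrigues: sinθ=0.70503, 1−cosθ=0.29082; R = I + sinθ·[k]× + (1−cosθ)·[k]×²:
    [+0.90999 +0.40516 -0.08808]
    [-0.26593 +0.73331 +0.62573]
    [+0.31811 -0.54598 +0.77505]
t = (-0.4428, 0.1571, 1.4952) m
M0: Pc = R·M0+t = (-0.49000, +0.25053, +1.41441); u = 502.2·(-0.49000)/1.41441 + 309.1 = 135.1198, v = 683.2·(+0.25053)/1.41441 + 248.7 = 369.7130
M1: Pc = R·M1+t = (-0.31983, +0.20080, +1.47389); u = 502.2·(-0.31983)/1.47389 + 309.1 = 200.1232, v = 683.2·(+0.20080)/1.47389 + 248.7 = 341.7777
M2: Pc = R·M2+t = (-0.39560, +0.06367, +1.57599); u = 502.2·(-0.39560)/1.57599 + 309.1 = 183.0401, v = 683.2·(+0.06367)/1.57599 + 248.7 = 276.3015
M3: Pc = R·M3+t = (-0.56577, +0.11340, +1.51651); u = 502.2·(-0.56577)/1.51651 + 309.1 = 121.7430, v = 683.2·(+0.11340)/1.51651 + 248.7 = 299.7877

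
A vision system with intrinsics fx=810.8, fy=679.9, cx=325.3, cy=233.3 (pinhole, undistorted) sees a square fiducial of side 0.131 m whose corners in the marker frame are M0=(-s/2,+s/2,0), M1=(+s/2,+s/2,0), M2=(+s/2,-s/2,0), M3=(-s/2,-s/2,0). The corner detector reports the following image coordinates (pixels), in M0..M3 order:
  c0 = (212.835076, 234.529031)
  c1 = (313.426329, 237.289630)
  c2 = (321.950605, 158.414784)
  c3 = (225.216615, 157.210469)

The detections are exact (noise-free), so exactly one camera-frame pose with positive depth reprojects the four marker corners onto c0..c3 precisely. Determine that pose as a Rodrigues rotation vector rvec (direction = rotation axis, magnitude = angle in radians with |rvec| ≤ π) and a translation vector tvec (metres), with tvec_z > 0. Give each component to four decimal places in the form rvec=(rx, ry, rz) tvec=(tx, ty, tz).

Intrinsics K: fx=810.8, fy=679.9, cx=325.3, cy=233.3
Marker side s = 0.131 m; corners in marker frame (Z=0):
  M0 = (-0.0655, +0.0655, 0)
  M1 = (+0.0655, +0.0655, 0)
  M2 = (+0.0655, -0.0655, 0)
  M3 = (-0.0655, -0.0655, 0)
Detected image corners:
  c0 = (212.835076, 234.529031) px
  c1 = (313.426329, 237.289630) px
  c2 = (321.950605, 158.414784) px
  c3 = (225.216615, 157.210469) px
Planar DLT: solve 8×8 A·h = b for H (H[2,2]=1):
  H  [+714.16196 -164.11894 +267.99875]
  H  [-13.36749 +534.34439 +196.04925]
  H  [-0.14416 -0.31371 +1.00000]
B = K⁻¹H; ‖b₁‖=0.950121, ‖b₂‖=0.950121; λ = 2/(‖b₁‖+‖b₂‖) = 1.052498, sign → tz>0 ⇒ λ=+1.052498
r₁ = λ·B[:,0] = (+0.98793,+0.03137,-0.15172); r₂ = λ·B[:,1] = (-0.08057,+0.94047,-0.33018)
r₃ = r₁×r₂ = (+0.13233,+0.33842,+0.93164); SVD([r₁ r₂ r₃]) → R = UVᵀ:
  R  [+0.98793 -0.08057 +0.13233]
  R  [+0.03137 +0.94047 +0.33842]
  R  [-0.15172 -0.33018 +0.93164]
t = (-0.07438, -0.05766, +1.05250) m
tr R = 2.860042; θ = arccos((tr R − 1)/2) = 0.376327 rad = 21.562°
axis k = ((R−Rᵀ)₃₂, (R−Rᵀ)₁₃, (R−Rᵀ)₂₁) / (2 sinθ) = (-0.909642, +0.386467, +0.152297)
rvec = θ·k = (-0.342323, +0.145438, +0.057313)

rvec=(-0.3423, 0.1454, 0.0573) tvec=(-0.0744, -0.0577, 1.0525)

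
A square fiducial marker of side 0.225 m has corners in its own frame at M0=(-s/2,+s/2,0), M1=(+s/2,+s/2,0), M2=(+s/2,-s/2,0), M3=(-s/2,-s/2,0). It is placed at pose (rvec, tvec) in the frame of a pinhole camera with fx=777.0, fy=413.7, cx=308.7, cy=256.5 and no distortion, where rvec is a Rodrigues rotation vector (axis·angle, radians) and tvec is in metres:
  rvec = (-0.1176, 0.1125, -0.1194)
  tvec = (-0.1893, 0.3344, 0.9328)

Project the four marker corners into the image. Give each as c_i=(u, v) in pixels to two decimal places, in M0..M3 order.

c0=(68.52, 460.71) c1=(252.42, 453.17) c2=(233.15, 349.16) c3=(55.05, 359.04)

Intrinsics K: fx=777.0, fy=413.7, cx=308.7, cy=256.5
Marker side s = 0.225 m; corners in marker frame (Z=0):
  M0 = (-0.1125, +0.1125, 0)
  M1 = (+0.1125, +0.1125, 0)
  M2 = (+0.1125, -0.1125, 0)
  M3 = (-0.1125, -0.1125, 0)
rvec = (-0.1176, 0.1125, -0.1194), |rvec| = θ = 0.20185 rad = 11.565°
Rodrigues: sinθ=0.20048, 1−cosθ=0.02030; R = I + sinθ·[k]× + (1−cosθ)·[k]×²:
    [+0.98659 +0.11200 +0.11873]
    [-0.12518 +0.98600 +0.11011]
    [-0.10474 -0.12350 +0.98680]
t = (-0.1893, 0.3344, 0.9328) m
M0: Pc = R·M0+t = (-0.28769, +0.45941, +0.93069); u = 777.0·(-0.28769)/0.93069 + 308.7 = 68.5166, v = 413.7·(+0.45941)/0.93069 + 256.5 = 460.7112
M1: Pc = R·M1+t = (-0.06571, +0.43124, +0.90712); u = 777.0·(-0.06571)/0.90712 + 308.7 = 252.4168, v = 413.7·(+0.43124)/0.90712 + 256.5 = 453.1711
M2: Pc = R·M2+t = (-0.09091, +0.20939, +0.93491); u = 777.0·(-0.09091)/0.93491 + 308.7 = 233.1463, v = 413.7·(+0.20939)/0.93491 + 256.5 = 349.1562
M3: Pc = R·M3+t = (-0.31289, +0.23756, +0.95848); u = 777.0·(-0.31289)/0.95848 + 308.7 = 55.0513, v = 413.7·(+0.23756)/0.95848 + 256.5 = 359.0352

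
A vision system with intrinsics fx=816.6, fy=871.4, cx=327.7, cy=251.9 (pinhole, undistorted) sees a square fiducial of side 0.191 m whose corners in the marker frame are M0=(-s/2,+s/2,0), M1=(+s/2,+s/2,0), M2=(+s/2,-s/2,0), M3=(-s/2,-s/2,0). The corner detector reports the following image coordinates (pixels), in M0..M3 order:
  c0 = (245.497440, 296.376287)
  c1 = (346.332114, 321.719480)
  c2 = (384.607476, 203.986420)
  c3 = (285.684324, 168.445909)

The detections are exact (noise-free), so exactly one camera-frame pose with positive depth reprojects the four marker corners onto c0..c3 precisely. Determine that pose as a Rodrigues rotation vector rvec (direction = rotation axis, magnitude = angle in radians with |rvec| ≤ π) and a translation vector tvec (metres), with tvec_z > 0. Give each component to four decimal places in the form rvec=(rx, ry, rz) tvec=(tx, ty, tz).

rvec=(0.1729, -0.5488, 0.2975) tvec=(-0.0161, -0.0048, 1.2802)

Intrinsics K: fx=816.6, fy=871.4, cx=327.7, cy=251.9
Marker side s = 0.191 m; corners in marker frame (Z=0):
  M0 = (-0.0955, +0.0955, 0)
  M1 = (+0.0955, +0.0955, 0)
  M2 = (+0.0955, -0.0955, 0)
  M3 = (-0.0955, -0.0955, 0)
Detected image corners:
  c0 = (245.497440, 296.376287) px
  c1 = (346.332114, 321.719480) px
  c2 = (384.607476, 203.986420) px
  c3 = (285.684324, 168.445909) px
Planar DLT: solve 8×8 A·h = b for H (H[2,2]=1):
  H  [+655.07724 -184.91980 +317.40693]
  H  [+262.90718 +657.94547 +248.61763]
  H  [+0.41872 +0.06427 +1.00000]
B = K⁻¹H; ‖b₁‖=0.781113, ‖b₂‖=0.781113; λ = 2/(‖b₁‖+‖b₂‖) = 1.280224, sign → tz>0 ⇒ λ=+1.280224
r₁ = λ·B[:,0] = (+0.81188,+0.23129,+0.53606); r₂ = λ·B[:,1] = (-0.32293,+0.94284,+0.08228)
r₃ = r₁×r₂ = (-0.48639,-0.23991,+0.84016); SVD([r₁ r₂ r₃]) → R = UVᵀ:
  R  [+0.81188 -0.32293 -0.48639]
  R  [+0.23129 +0.94284 -0.23991]
  R  [+0.53606 +0.08228 +0.84016]
t = (-0.01614, -0.00482, +1.28022) m
tr R = 2.594877; θ = arccos((tr R − 1)/2) = 0.647758 rad = 37.114°
axis k = ((R−Rᵀ)₃₂, (R−Rᵀ)₁₃, (R−Rᵀ)₂₁) / (2 sinθ) = (+0.266975, -0.847242, +0.459244)
rvec = θ·k = (+0.172935, -0.548808, +0.297479)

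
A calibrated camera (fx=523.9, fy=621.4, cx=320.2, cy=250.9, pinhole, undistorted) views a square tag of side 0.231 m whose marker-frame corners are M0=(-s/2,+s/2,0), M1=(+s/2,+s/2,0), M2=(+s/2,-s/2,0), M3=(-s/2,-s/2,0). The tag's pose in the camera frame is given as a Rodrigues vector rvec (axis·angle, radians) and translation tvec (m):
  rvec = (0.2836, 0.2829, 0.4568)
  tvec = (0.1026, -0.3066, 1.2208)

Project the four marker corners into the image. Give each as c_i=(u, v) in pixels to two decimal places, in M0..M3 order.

c0=(303.12, 124.24) c1=(386.72, 173.83) c2=(431.83, 62.31) c3=(341.20, 13.94)

Intrinsics K: fx=523.9, fy=621.4, cx=320.2, cy=250.9
Marker side s = 0.231 m; corners in marker frame (Z=0):
  M0 = (-0.1155, +0.1155, 0)
  M1 = (+0.1155, +0.1155, 0)
  M2 = (+0.1155, -0.1155, 0)
  M3 = (-0.1155, -0.1155, 0)
rvec = (0.2836, 0.2829, 0.4568), |rvec| = θ = 0.60756 rad = 34.811°
Rodrigues: sinθ=0.57086, 1−cosθ=0.17896; R = I + sinθ·[k]× + (1−cosθ)·[k]×²:
    [+0.86004 -0.39031 +0.32862]
    [+0.46811 +0.85984 -0.20382]
    [-0.20301 +0.32912 +0.92221]
t = (0.1026, -0.3066, 1.2208) m
M0: Pc = R·M0+t = (-0.04182, -0.26135, +1.28226); u = 523.9·(-0.04182)/1.28226 + 320.2 = 303.1152, v = 621.4·(-0.26135)/1.28226 + 250.9 = 124.2443
M1: Pc = R·M1+t = (+0.15685, -0.15322, +1.23537); u = 523.9·(+0.15685)/1.23537 + 320.2 = 386.7189, v = 621.4·(-0.15322)/1.23537 + 250.9 = 173.8282
M2: Pc = R·M2+t = (+0.24702, -0.35185, +1.15934); u = 523.9·(+0.24702)/1.15934 + 320.2 = 431.8252, v = 621.4·(-0.35185)/1.15934 + 250.9 = 62.3125
M3: Pc = R·M3+t = (+0.04835, -0.45998, +1.20623); u = 523.9·(+0.04835)/1.20623 + 320.2 = 341.1985, v = 621.4·(-0.45998)/1.20623 + 250.9 = 13.9388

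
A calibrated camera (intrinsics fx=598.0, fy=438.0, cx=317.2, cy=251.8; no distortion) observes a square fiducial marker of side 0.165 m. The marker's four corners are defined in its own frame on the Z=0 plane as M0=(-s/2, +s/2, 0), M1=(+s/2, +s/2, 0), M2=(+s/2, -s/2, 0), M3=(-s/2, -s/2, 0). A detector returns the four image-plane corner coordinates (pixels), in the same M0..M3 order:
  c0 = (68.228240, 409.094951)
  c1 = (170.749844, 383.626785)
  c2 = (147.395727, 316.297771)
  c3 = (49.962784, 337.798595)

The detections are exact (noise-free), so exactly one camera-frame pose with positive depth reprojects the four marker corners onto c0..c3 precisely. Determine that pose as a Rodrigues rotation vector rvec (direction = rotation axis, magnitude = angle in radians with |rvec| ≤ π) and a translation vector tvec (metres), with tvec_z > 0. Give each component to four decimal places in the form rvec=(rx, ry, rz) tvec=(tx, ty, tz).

rvec=(-0.4027, -0.1730, -0.3173) tvec=(-0.3479, 0.2488, 1.0028)

Intrinsics K: fx=598.0, fy=438.0, cx=317.2, cy=251.8
Marker side s = 0.165 m; corners in marker frame (Z=0):
  M0 = (-0.0825, +0.0825, 0)
  M1 = (+0.0825, +0.0825, 0)
  M2 = (+0.0825, -0.0825, 0)
  M3 = (-0.0825, -0.0825, 0)
Detected image corners:
  c0 = (68.228240, 409.094951) px
  c1 = (170.749844, 383.626785) px
  c2 = (147.395727, 316.297771) px
  c3 = (49.962784, 337.798595) px
Planar DLT: solve 8×8 A·h = b for H (H[2,2]=1):
  H  [+630.16871 +87.61754 +109.71265]
  H  [-60.08246 +291.22987 +360.46847]
  H  [+0.22641 -0.35560 +1.00000]
B = K⁻¹H; ‖b₁‖=0.997256, ‖b₂‖=0.997256; λ = 2/(‖b₁‖+‖b₂‖) = 1.002751, sign → tz>0 ⇒ λ=+1.002751
r₁ = λ·B[:,0] = (+0.93626,-0.26807,+0.22704); r₂ = λ·B[:,1] = (+0.33606,+0.87173,-0.35658)
r₃ = r₁×r₂ = (-0.10233,+0.41015,+0.90626); SVD([r₁ r₂ r₃]) → R = UVᵀ:
  R  [+0.93626 +0.33606 -0.10233]
  R  [-0.26807 +0.87173 +0.41015]
  R  [+0.22704 -0.35658 +0.90626]
t = (-0.34792, +0.24878, +1.00275) m
tr R = 2.714253; θ = arccos((tr R − 1)/2) = 0.541131 rad = 31.005°
axis k = ((R−Rᵀ)₃₂, (R−Rᵀ)₁₃, (R−Rᵀ)₂₁) / (2 sinθ) = (-0.744246, -0.319705, -0.586419)
rvec = θ·k = (-0.402734, -0.173002, -0.317329)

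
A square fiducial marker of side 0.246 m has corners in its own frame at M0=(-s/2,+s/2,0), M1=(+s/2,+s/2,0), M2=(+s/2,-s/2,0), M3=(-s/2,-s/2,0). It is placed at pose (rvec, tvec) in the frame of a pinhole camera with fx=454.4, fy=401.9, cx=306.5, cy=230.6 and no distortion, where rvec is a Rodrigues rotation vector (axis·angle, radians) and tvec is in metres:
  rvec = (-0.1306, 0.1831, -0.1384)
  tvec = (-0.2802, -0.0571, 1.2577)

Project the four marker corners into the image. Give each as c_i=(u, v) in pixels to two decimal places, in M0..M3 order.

c0=(167.95, 256.72) c1=(252.43, 245.57) c2=(242.80, 167.73) c3=(160.91, 181.12)

Intrinsics K: fx=454.4, fy=401.9, cx=306.5, cy=230.6
Marker side s = 0.246 m; corners in marker frame (Z=0):
  M0 = (-0.1230, +0.1230, 0)
  M1 = (+0.1230, +0.1230, 0)
  M2 = (+0.1230, -0.1230, 0)
  M3 = (-0.1230, -0.1230, 0)
rvec = (-0.1306, 0.1831, -0.1384), |rvec| = θ = 0.26408 rad = 15.130°
Rodrigues: sinθ=0.26102, 1−cosθ=0.03467; R = I + sinθ·[k]× + (1−cosθ)·[k]×²:
    [+0.97381 +0.12491 +0.18996]
    [-0.14868 +0.98200 +0.11649]
    [-0.17199 -0.14168 +0.97486]
t = (-0.2802, -0.0571, 1.2577) m
M0: Pc = R·M0+t = (-0.38462, +0.08197, +1.26143); u = 454.4·(-0.38462)/1.26143 + 306.5 = 167.9514, v = 401.9·(+0.08197)/1.26143 + 230.6 = 256.7175
M1: Pc = R·M1+t = (-0.14506, +0.04540, +1.21912); u = 454.4·(-0.14506)/1.21912 + 306.5 = 252.4331, v = 401.9·(+0.04540)/1.21912 + 230.6 = 245.5660
M2: Pc = R·M2+t = (-0.17578, -0.19617, +1.25397); u = 454.4·(-0.17578)/1.25397 + 306.5 = 242.8011, v = 401.9·(-0.19617)/1.25397 + 230.6 = 167.7259
M3: Pc = R·M3+t = (-0.41534, -0.15960, +1.29628); u = 454.4·(-0.41534)/1.29628 + 306.5 = 160.9053, v = 401.9·(-0.15960)/1.29628 + 230.6 = 181.1182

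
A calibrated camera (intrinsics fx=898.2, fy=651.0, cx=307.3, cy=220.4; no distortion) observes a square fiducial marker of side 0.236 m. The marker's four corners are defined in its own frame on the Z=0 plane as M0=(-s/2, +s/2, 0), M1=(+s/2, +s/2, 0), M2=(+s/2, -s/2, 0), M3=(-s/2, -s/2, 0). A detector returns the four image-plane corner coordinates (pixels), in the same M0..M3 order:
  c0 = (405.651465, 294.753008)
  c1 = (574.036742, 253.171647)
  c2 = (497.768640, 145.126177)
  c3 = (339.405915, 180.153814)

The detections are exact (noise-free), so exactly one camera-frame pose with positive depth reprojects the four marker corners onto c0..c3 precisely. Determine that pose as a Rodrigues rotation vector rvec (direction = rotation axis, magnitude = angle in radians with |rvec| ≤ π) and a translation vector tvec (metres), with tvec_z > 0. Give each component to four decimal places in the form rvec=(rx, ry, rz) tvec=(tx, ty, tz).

Intrinsics K: fx=898.2, fy=651.0, cx=307.3, cy=220.4
Marker side s = 0.236 m; corners in marker frame (Z=0):
  M0 = (-0.1180, +0.1180, 0)
  M1 = (+0.1180, +0.1180, 0)
  M2 = (+0.1180, -0.1180, 0)
  M3 = (-0.1180, -0.1180, 0)
Detected image corners:
  c0 = (405.651465, 294.753008) px
  c1 = (574.036742, 253.171647) px
  c2 = (497.768640, 145.126177) px
  c3 = (339.405915, 180.153814) px
Planar DLT: solve 8×8 A·h = b for H (H[2,2]=1):
  H  [+754.65513 +156.64937 +454.20881]
  H  [-131.40926 +401.48305 +215.88083]
  H  [+0.13913 -0.32063 +1.00000]
B = K⁻¹H; ‖b₁‖=0.842336, ‖b₂‖=0.842336; λ = 2/(‖b₁‖+‖b₂‖) = 1.187174, sign → tz>0 ⇒ λ=+1.187174
r₁ = λ·B[:,0] = (+0.94094,-0.29556,+0.16517); r₂ = λ·B[:,1] = (+0.33728,+0.86102,-0.38064)
r₃ = r₁×r₂ = (-0.02971,+0.41387,+0.90985); SVD([r₁ r₂ r₃]) → R = UVᵀ:
  R  [+0.94094 +0.33728 -0.02971]
  R  [-0.29556 +0.86102 +0.41387]
  R  [+0.16517 -0.38064 +0.90985]
t = (+0.19417, -0.00824, +1.18717) m
tr R = 2.711807; θ = arccos((tr R − 1)/2) = 0.543500 rad = 31.140°
axis k = ((R−Rᵀ)₃₂, (R−Rᵀ)₁₃, (R−Rᵀ)₂₁) / (2 sinθ) = (-0.768187, -0.188431, -0.611868)
rvec = θ·k = (-0.417510, -0.102412, -0.332551)

rvec=(-0.4175, -0.1024, -0.3326) tvec=(0.1942, -0.0082, 1.1872)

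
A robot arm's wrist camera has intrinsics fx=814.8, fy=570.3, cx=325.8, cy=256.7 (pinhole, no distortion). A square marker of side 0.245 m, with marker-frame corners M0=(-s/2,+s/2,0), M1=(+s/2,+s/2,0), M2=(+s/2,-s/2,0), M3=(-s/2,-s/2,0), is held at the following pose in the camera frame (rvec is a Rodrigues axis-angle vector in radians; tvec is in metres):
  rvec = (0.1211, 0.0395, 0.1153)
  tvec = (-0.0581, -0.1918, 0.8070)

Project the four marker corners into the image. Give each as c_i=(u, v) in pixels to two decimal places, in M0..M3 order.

Intrinsics K: fx=814.8, fy=570.3, cx=325.8, cy=256.7
Marker side s = 0.245 m; corners in marker frame (Z=0):
  M0 = (-0.1225, +0.1225, 0)
  M1 = (+0.1225, +0.1225, 0)
  M2 = (+0.1225, -0.1225, 0)
  M3 = (-0.1225, -0.1225, 0)
rvec = (0.1211, 0.0395, 0.1153), |rvec| = θ = 0.17181 rad = 9.844°
Rodrigues: sinθ=0.17097, 1−cosθ=0.01472; R = I + sinθ·[k]× + (1−cosθ)·[k]×²:
    [+0.99259 -0.11235 +0.04627]
    [+0.11712 +0.98605 -0.11823]
    [-0.03234 +0.12278 +0.99191]
t = (-0.0581, -0.1918, 0.8070) m
M0: Pc = R·M0+t = (-0.19346, -0.08536, +0.82600); u = 814.8·(-0.19346)/0.82600 + 325.8 = 134.9686, v = 570.3·(-0.08536)/0.82600 + 256.7 = 197.7677
M1: Pc = R·M1+t = (+0.04973, -0.05666, +0.81808); u = 814.8·(+0.04973)/0.81808 + 325.8 = 375.3305, v = 570.3·(-0.05666)/0.81808 + 256.7 = 217.2003
M2: Pc = R·M2+t = (+0.07726, -0.29824, +0.78800); u = 814.8·(+0.07726)/0.78800 + 325.8 = 405.6827, v = 570.3·(-0.29824)/0.78800 + 256.7 = 40.8506
M3: Pc = R·M3+t = (-0.16593, -0.32694, +0.79592); u = 814.8·(-0.16593)/0.79592 + 325.8 = 155.9345, v = 570.3·(-0.32694)/0.79592 + 256.7 = 22.4393

c0=(134.97, 197.77) c1=(375.33, 217.20) c2=(405.68, 40.85) c3=(155.93, 22.44)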